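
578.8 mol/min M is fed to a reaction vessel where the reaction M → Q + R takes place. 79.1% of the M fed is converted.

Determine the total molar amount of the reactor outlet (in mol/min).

M reacted = 0.791 × 578.8 = 457.8 mol/min; ν_M = −1, so ξ = 457.8/1 = 457.8 mol/min.
Outlet amounts (n = n₀ + ν ξ):
  M: 578.8 − 1(457.8) = 121
  Q: 0 + 1(457.8) = 457.8
  R: 0 + 1(457.8) = 457.8
Total out = 121 + 457.8 + 457.8 = 1037 mol/min.

1040 mol/min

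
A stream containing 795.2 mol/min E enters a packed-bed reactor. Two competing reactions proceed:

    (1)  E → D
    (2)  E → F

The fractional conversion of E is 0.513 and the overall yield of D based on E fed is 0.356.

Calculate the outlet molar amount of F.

Yield of D: 1ξ₁ / 795.2 = 0.356 → ξ₁ = 283.1 mol/min.
Conversion of E: 1ξ₁ + 1ξ₂ = 0.513 × 795.2 = 407.9 → ξ₂ = 124.8 mol/min.
Outlet amounts (n = n₀ + Σ ν·ξ):
  E: 795.2 − 1(283.1) − 1(124.8) = 387.3
  D: 0 + 1(283.1) = 283.1
  F: 0 + 1(124.8) = 124.8

125 mol/min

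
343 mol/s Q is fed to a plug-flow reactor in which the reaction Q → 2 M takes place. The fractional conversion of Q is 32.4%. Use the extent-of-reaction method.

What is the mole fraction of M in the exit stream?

Q reacted = 0.324 × 343 = 111.1 mol/s; ν_Q = −1, so ξ = 111.1/1 = 111.1 mol/s.
Outlet amounts (n = n₀ + ν ξ):
  Q: 343 − 1(111.1) = 231.9
  M: 0 + 2(111.1) = 222.3
Total out = 454.1 mol/s; y_M = 222.3 / 454.1 = 0.4894.

0.489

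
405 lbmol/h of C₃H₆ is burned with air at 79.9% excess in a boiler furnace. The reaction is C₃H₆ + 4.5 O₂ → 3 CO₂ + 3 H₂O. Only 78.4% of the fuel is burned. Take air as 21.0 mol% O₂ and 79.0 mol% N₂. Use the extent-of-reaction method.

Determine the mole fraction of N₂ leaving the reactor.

0.762

Stoichiometric O₂ = 4.5 × 405 = 1822 lbmol/h; O₂ fed = 1822 × 1.799 = 3279 lbmol/h.
N₂ fed = 3279 × 79/21 = 12330 lbmol/h.
Fuel reacted = 0.784 × 405 → ξ = 317.5 lbmol/h.
Outlet (n = n₀ + ν ξ):
  C₃H₆: 405 − 1(317.5) = 87.48
  O₂: 3279 − 4.5(317.5) = 1850
  N₂: 12330 (inert)
  CO₂: 0 + 3(317.5) = 952.6
  H₂O: 0 + 3(317.5) = 952.6
Total out = 16180 lbmol/h; y_N₂ = 12330 / 16180 = 0.7625.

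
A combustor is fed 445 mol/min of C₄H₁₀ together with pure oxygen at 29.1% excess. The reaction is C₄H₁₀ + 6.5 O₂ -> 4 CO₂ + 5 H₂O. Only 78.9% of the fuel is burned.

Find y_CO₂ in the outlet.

0.298

Stoichiometric O₂ = 6.5 × 445 = 2892 mol/min; O₂ fed = 2892 × 1.291 = 3734 mol/min.
Fuel reacted = 0.789 × 445 → ξ = 351.1 mol/min.
Outlet (n = n₀ + ν ξ):
  C₄H₁₀: 445 − 1(351.1) = 93.89
  O₂: 3734 − 6.5(351.1) = 1452
  CO₂: 0 + 4(351.1) = 1404
  H₂O: 0 + 5(351.1) = 1756
Total out = 4706 mol/min; y_CO₂ = 1404 / 4706 = 0.2984.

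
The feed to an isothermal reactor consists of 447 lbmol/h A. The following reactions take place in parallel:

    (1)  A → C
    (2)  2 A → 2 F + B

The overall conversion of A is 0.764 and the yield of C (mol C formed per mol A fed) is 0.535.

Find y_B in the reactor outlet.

Yield of C: 1ξ₁ / 447 = 0.535 → ξ₁ = 239.1 lbmol/h.
Conversion of A: 1ξ₁ + 2ξ₂ = 0.764 × 447 = 341.5 → ξ₂ = 51.18 lbmol/h.
Outlet amounts (n = n₀ + Σ ν·ξ):
  A: 447 − 1(239.1) − 2(51.18) = 105.5
  C: 0 + 1(239.1) = 239.1
  F: 0 + 2(51.18) = 102.4
  B: 0 + 1(51.18) = 51.18
Total out = 498.2 lbmol/h; y_B = 51.18 / 498.2 = 0.1027.

0.103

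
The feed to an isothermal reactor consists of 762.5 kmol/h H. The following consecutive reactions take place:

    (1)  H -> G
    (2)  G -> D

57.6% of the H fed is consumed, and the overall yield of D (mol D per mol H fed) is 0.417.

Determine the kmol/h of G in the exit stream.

Conversion of H: H consumed = 1ξ₁ = 0.576 × 762.5 → ξ₁ = 439.2 kmol/h.
Yield of D: 1ξ₂ / 762.5 = 0.417 → ξ₂ = 318 kmol/h.
Outlet amounts (n = n₀ + Σ ν·ξ):
  H: 762.5 − 1(439.2) = 323.3
  G: 0 + 1(439.2) − 1(318) = 121.2
  D: 0 + 1(318) = 318

121 kmol/h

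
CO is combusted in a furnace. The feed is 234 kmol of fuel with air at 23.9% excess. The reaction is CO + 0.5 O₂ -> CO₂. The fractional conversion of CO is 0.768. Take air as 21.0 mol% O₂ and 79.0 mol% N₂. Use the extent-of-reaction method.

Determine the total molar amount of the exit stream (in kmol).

Stoichiometric O₂ = 0.5 × 234 = 117 kmol; O₂ fed = 117 × 1.239 = 145 kmol.
N₂ fed = 145 × 79/21 = 545.3 kmol.
Fuel reacted = 0.768 × 234 → ξ = 179.7 kmol.
Outlet (n = n₀ + ν ξ):
  CO: 234 − 1(179.7) = 54.29
  O₂: 145 − 0.5(179.7) = 55.11
  N₂: 545.3 (inert)
  CO₂: 0 + 1(179.7) = 179.7
Total out = 54.29 + 55.11 + 545.3 + 179.7 = 834.4 kmol.

834 kmol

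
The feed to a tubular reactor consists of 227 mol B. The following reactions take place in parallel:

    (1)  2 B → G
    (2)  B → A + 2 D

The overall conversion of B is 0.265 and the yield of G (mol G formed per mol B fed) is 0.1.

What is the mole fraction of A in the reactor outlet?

0.0631

Yield of G: 1ξ₁ / 227 = 0.1 → ξ₁ = 22.7 mol.
Conversion of B: 2ξ₁ + 1ξ₂ = 0.265 × 227 = 60.16 → ξ₂ = 14.75 mol.
Outlet amounts (n = n₀ + Σ ν·ξ):
  B: 227 − 2(22.7) − 1(14.75) = 166.8
  G: 0 + 1(22.7) = 22.7
  A: 0 + 1(14.75) = 14.75
  D: 0 + 2(14.75) = 29.51
Total out = 233.8 mol; y_A = 14.75 / 233.8 = 0.06311.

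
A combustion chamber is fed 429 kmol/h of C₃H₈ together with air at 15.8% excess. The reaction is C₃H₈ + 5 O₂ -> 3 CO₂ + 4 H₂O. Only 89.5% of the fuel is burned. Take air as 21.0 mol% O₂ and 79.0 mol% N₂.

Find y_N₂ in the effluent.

0.739

Stoichiometric O₂ = 5 × 429 = 2145 kmol/h; O₂ fed = 2145 × 1.158 = 2484 kmol/h.
N₂ fed = 2484 × 79/21 = 9344 kmol/h.
Fuel reacted = 0.895 × 429 → ξ = 384 kmol/h.
Outlet (n = n₀ + ν ξ):
  C₃H₈: 429 − 1(384) = 45.05
  O₂: 2484 − 5(384) = 564.1
  N₂: 9344 (inert)
  CO₂: 0 + 3(384) = 1152
  H₂O: 0 + 4(384) = 1536
Total out = 12640 kmol/h; y_N₂ = 9344 / 12640 = 0.7392.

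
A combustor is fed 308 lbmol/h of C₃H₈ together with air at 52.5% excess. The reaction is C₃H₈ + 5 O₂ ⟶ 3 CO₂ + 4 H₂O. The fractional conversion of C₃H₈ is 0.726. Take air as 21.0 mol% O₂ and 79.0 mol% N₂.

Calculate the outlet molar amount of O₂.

Stoichiometric O₂ = 5 × 308 = 1540 lbmol/h; O₂ fed = 1540 × 1.525 = 2348 lbmol/h.
N₂ fed = 2348 × 79/21 = 8835 lbmol/h.
Fuel reacted = 0.726 × 308 → ξ = 223.6 lbmol/h.
Outlet (n = n₀ + ν ξ):
  C₃H₈: 308 − 1(223.6) = 84.39
  O₂: 2348 − 5(223.6) = 1230
  N₂: 8835 (inert)
  CO₂: 0 + 3(223.6) = 670.8
  H₂O: 0 + 4(223.6) = 894.4

1230 lbmol/h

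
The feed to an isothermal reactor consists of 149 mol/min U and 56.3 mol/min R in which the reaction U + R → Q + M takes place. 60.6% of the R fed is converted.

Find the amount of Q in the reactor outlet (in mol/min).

34.1 mol/min

R reacted = 0.606 × 56.3 = 34.12 mol/min; ν_R = −1, so ξ = 34.12/1 = 34.12 mol/min.
Outlet amounts (n = n₀ + ν ξ):
  U: 149 − 1(34.12) = 114.9
  R: 56.3 − 1(34.12) = 22.18
  Q: 0 + 1(34.12) = 34.12
  M: 0 + 1(34.12) = 34.12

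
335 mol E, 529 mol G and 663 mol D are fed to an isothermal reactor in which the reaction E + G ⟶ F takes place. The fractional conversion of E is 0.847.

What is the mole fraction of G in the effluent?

E reacted = 0.847 × 335 = 283.7 mol; ν_E = −1, so ξ = 283.7/1 = 283.7 mol.
Outlet amounts (n = n₀ + ν ξ):
  E: 335 − 1(283.7) = 51.25
  G: 529 − 1(283.7) = 245.3
  F: 0 + 1(283.7) = 283.7
  D: 663 (inert)
Total out = 1243 mol; y_G = 245.3 / 1243 = 0.1973.

0.197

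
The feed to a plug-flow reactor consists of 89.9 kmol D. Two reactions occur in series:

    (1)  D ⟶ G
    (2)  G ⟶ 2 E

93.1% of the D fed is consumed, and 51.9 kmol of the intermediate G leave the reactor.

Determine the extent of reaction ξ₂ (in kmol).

Conversion of D: D consumed = 1ξ₁ = 0.931 × 89.9 → ξ₁ = 83.7 kmol.
G balance: n_G = 0 + 1ξ₁ − 1ξ₂ = 51.9 → ξ₂ = (1·83.7 − 51.9)/1 = 31.8 kmol.
Outlet amounts (n = n₀ + Σ ν·ξ):
  D: 89.9 − 1(83.7) = 6.203
  G: 0 + 1(83.7) − 1(31.8) = 51.9
  E: 0 + 2(31.8) = 63.59

ξ₂ = 31.8 kmol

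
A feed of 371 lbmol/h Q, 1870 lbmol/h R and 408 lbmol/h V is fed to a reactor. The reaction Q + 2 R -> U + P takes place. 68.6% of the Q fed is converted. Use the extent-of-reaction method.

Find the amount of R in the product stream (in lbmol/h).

1360 lbmol/h

Q reacted = 0.686 × 371 = 254.5 lbmol/h; ν_Q = −1, so ξ = 254.5/1 = 254.5 lbmol/h.
Outlet amounts (n = n₀ + ν ξ):
  Q: 371 − 1(254.5) = 116.5
  R: 1870 − 2(254.5) = 1361
  U: 0 + 1(254.5) = 254.5
  P: 0 + 1(254.5) = 254.5
  V: 408 (inert)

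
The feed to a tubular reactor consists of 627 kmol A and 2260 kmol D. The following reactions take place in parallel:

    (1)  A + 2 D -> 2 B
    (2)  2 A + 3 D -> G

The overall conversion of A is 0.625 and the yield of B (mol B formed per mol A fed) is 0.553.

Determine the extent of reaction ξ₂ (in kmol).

Yield of B: 2ξ₁ / 627 = 0.553 → ξ₁ = 173.4 kmol.
Conversion of A: 1ξ₁ + 2ξ₂ = 0.625 × 627 = 391.9 → ξ₂ = 109.3 kmol.
Outlet amounts (n = n₀ + Σ ν·ξ):
  A: 627 − 1(173.4) − 2(109.3) = 235.1
  D: 2260 − 2(173.4) − 3(109.3) = 1586
  B: 0 + 2(173.4) = 346.7
  G: 0 + 1(109.3) = 109.3

ξ₂ = 109 kmol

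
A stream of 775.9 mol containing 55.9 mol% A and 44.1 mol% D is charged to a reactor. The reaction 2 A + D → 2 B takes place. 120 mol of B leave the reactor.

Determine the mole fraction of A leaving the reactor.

For B: n = n₀ + 2ξ → 120 = 0 + 2ξ, giving ξ = 60 mol.
Outlet amounts (n = n₀ + ν ξ):
  A: 433.7 − 2(60) = 313.7
  D: 342.2 − 1(60) = 282.2
  B: 0 + 2(60) = 120
Total out = 715.9 mol; y_A = 313.7 / 715.9 = 0.4382.

0.438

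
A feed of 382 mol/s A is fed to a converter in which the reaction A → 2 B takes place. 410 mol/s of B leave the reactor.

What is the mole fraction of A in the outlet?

0.302

For B: n = n₀ + 2ξ → 410 = 0 + 2ξ, giving ξ = 205 mol/s.
Outlet amounts (n = n₀ + ν ξ):
  A: 382 − 1(205) = 177
  B: 0 + 2(205) = 410
Total out = 587 mol/s; y_A = 177 / 587 = 0.3015.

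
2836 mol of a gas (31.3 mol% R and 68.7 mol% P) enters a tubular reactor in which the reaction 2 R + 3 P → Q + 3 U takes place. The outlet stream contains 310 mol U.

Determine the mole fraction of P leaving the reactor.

0.6

For U: n = n₀ + 3ξ → 310 = 0 + 3ξ, giving ξ = 103.3 mol.
Outlet amounts (n = n₀ + ν ξ):
  R: 887.7 − 2(103.3) = 681
  P: 1948 − 3(103.3) = 1638
  Q: 0 + 1(103.3) = 103.3
  U: 0 + 3(103.3) = 310
Total out = 2733 mol; y_P = 1638 / 2733 = 0.5995.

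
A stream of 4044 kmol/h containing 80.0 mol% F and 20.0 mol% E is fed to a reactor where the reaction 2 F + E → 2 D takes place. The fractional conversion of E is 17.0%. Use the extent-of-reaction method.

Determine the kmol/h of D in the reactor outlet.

E reacted = 0.17 × 808.8 = 137.5 kmol/h; ν_E = −1, so ξ = 137.5/1 = 137.5 kmol/h.
Outlet amounts (n = n₀ + ν ξ):
  F: 3235 − 2(137.5) = 2960
  E: 808.8 − 1(137.5) = 671.3
  D: 0 + 2(137.5) = 275

275 kmol/h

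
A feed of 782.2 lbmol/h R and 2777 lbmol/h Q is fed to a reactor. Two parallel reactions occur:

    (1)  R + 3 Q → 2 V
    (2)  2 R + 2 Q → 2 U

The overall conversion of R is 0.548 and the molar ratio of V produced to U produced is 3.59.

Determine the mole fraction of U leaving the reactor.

Conversion of R: R consumed = 0.548 × 782.2 = 428.6 lbmol/h = 1ξ₁ + 2ξ₂.
Selectivity: 2ξ₁ / (2ξ₂) = 3.59 → ξ₁ = 3.59 ξ₂.
Substitute: (1·3.59 + 2) ξ₂ = 428.6 → ξ₂ = 76.68 lbmol/h, ξ₁ = 275.3 lbmol/h.
Outlet amounts (n = n₀ + Σ ν·ξ):
  R: 782.2 − 1(275.3) − 2(76.68) = 353.6
  Q: 2777 − 3(275.3) − 2(76.68) = 1798
  V: 0 + 2(275.3) = 550.6
  U: 0 + 2(76.68) = 153.4
Total out = 2855 lbmol/h; y_U = 153.4 / 2855 = 0.05371.

0.0537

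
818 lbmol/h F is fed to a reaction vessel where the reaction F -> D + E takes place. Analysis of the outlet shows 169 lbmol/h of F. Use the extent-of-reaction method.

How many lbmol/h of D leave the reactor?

For F: n = n₀ − 1ξ → 169 = 818 − 1ξ, giving ξ = 649 lbmol/h.
Outlet amounts (n = n₀ + ν ξ):
  F: 818 − 1(649) = 169
  D: 0 + 1(649) = 649
  E: 0 + 1(649) = 649

649 lbmol/h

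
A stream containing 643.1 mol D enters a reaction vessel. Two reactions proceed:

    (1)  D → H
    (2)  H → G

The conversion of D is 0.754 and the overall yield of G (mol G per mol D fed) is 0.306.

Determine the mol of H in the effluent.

288 mol

Conversion of D: D consumed = 1ξ₁ = 0.754 × 643.1 → ξ₁ = 484.9 mol.
Yield of G: 1ξ₂ / 643.1 = 0.306 → ξ₂ = 196.8 mol.
Outlet amounts (n = n₀ + Σ ν·ξ):
  D: 643.1 − 1(484.9) = 158.2
  H: 0 + 1(484.9) − 1(196.8) = 288.1
  G: 0 + 1(196.8) = 196.8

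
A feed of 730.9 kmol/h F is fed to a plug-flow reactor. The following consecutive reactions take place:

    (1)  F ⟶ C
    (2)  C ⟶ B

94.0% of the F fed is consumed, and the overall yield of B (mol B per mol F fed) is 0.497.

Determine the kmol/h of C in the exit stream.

324 kmol/h

Conversion of F: F consumed = 1ξ₁ = 0.94 × 730.9 → ξ₁ = 687 kmol/h.
Yield of B: 1ξ₂ / 730.9 = 0.497 → ξ₂ = 363.3 kmol/h.
Outlet amounts (n = n₀ + Σ ν·ξ):
  F: 730.9 − 1(687) = 43.85
  C: 0 + 1(687) − 1(363.3) = 323.8
  B: 0 + 1(363.3) = 363.3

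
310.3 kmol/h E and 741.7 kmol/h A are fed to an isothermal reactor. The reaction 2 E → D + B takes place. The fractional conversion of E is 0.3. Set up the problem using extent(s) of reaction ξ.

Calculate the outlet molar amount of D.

E reacted = 0.3 × 310.3 = 93.09 kmol/h; ν_E = −2, so ξ = 93.09/2 = 46.55 kmol/h.
Outlet amounts (n = n₀ + ν ξ):
  E: 310.3 − 2(46.55) = 217.2
  D: 0 + 1(46.55) = 46.55
  B: 0 + 1(46.55) = 46.55
  A: 741.7 (inert)

46.5 kmol/h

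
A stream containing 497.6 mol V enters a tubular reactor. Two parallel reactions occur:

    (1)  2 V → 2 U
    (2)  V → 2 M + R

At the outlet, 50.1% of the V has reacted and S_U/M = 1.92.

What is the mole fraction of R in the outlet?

0.0858

Conversion of V: V consumed = 0.501 × 497.6 = 249.3 mol = 2ξ₁ + 1ξ₂.
Selectivity: 2ξ₁ / (2ξ₂) = 1.92 → ξ₁ = 1.92 ξ₂.
Substitute: (2·1.92 + 1) ξ₂ = 249.3 → ξ₂ = 51.51 mol, ξ₁ = 98.89 mol.
Outlet amounts (n = n₀ + Σ ν·ξ):
  V: 497.6 − 2(98.89) − 1(51.51) = 248.3
  U: 0 + 2(98.89) = 197.8
  M: 0 + 2(51.51) = 103
  R: 0 + 1(51.51) = 51.51
Total out = 600.6 mol; y_R = 51.51 / 600.6 = 0.08576.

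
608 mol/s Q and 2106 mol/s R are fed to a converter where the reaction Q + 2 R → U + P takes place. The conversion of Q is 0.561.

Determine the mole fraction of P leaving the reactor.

0.144

Q reacted = 0.561 × 608 = 341.1 mol/s; ν_Q = −1, so ξ = 341.1/1 = 341.1 mol/s.
Outlet amounts (n = n₀ + ν ξ):
  Q: 608 − 1(341.1) = 266.9
  R: 2106 − 2(341.1) = 1424
  U: 0 + 1(341.1) = 341.1
  P: 0 + 1(341.1) = 341.1
Total out = 2373 mol/s; y_P = 341.1 / 2373 = 0.1437.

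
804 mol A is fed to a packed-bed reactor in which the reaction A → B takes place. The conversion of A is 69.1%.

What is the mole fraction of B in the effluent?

A reacted = 0.691 × 804 = 555.6 mol; ν_A = −1, so ξ = 555.6/1 = 555.6 mol.
Outlet amounts (n = n₀ + ν ξ):
  A: 804 − 1(555.6) = 248.4
  B: 0 + 1(555.6) = 555.6
Total out = 804 mol; y_B = 555.6 / 804 = 0.691.

0.691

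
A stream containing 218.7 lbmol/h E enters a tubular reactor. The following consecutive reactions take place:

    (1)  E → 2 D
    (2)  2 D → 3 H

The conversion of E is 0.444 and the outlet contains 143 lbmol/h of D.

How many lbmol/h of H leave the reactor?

Conversion of E: E consumed = 1ξ₁ = 0.444 × 218.7 → ξ₁ = 97.1 lbmol/h.
D balance: n_D = 0 + 2ξ₁ − 2ξ₂ = 143 → ξ₂ = (2·97.1 − 143)/2 = 25.6 lbmol/h.
Outlet amounts (n = n₀ + Σ ν·ξ):
  E: 218.7 − 1(97.1) = 121.6
  D: 0 + 2(97.1) − 2(25.6) = 143
  H: 0 + 3(25.6) = 76.81

76.8 lbmol/h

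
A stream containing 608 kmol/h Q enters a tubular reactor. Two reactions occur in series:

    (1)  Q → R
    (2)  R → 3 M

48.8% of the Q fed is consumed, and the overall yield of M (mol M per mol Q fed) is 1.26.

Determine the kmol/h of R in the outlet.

Conversion of Q: Q consumed = 1ξ₁ = 0.488 × 608 → ξ₁ = 296.7 kmol/h.
Yield of M: 3ξ₂ / 608 = 1.26 → ξ₂ = 255.4 kmol/h.
Outlet amounts (n = n₀ + Σ ν·ξ):
  Q: 608 − 1(296.7) = 311.3
  R: 0 + 1(296.7) − 1(255.4) = 41.34
  M: 0 + 3(255.4) = 766.1

41.3 kmol/h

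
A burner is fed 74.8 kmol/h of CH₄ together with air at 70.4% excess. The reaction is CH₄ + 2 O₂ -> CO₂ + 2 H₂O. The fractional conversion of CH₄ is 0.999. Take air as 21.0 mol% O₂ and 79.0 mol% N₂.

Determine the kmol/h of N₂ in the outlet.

Stoichiometric O₂ = 2 × 74.8 = 149.6 kmol/h; O₂ fed = 149.6 × 1.704 = 254.9 kmol/h.
N₂ fed = 254.9 × 79/21 = 959 kmol/h.
Fuel reacted = 0.999 × 74.8 → ξ = 74.73 kmol/h.
Outlet (n = n₀ + ν ξ):
  CH₄: 74.8 − 1(74.73) = 0.0748
  O₂: 254.9 − 2(74.73) = 105.5
  N₂: 959 (inert)
  CO₂: 0 + 1(74.73) = 74.73
  H₂O: 0 + 2(74.73) = 149.5

959 kmol/h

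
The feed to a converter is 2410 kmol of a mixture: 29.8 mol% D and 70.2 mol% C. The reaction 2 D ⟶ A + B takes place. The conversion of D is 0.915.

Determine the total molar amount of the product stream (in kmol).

D reacted = 0.915 × 718.2 = 657.1 kmol; ν_D = −2, so ξ = 657.1/2 = 328.6 kmol.
Outlet amounts (n = n₀ + ν ξ):
  D: 718.2 − 2(328.6) = 61.05
  A: 0 + 1(328.6) = 328.6
  B: 0 + 1(328.6) = 328.6
  C: 1692 (inert)
Total out = 61.05 + 328.6 + 328.6 + 1692 = 2410 kmol.

2410 kmol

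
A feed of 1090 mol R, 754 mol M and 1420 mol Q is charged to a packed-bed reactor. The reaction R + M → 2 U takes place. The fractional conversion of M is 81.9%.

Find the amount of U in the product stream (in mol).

M reacted = 0.819 × 754 = 617.5 mol; ν_M = −1, so ξ = 617.5/1 = 617.5 mol.
Outlet amounts (n = n₀ + ν ξ):
  R: 1090 − 1(617.5) = 472.5
  M: 754 − 1(617.5) = 136.5
  U: 0 + 2(617.5) = 1235
  Q: 1420 (inert)

1240 mol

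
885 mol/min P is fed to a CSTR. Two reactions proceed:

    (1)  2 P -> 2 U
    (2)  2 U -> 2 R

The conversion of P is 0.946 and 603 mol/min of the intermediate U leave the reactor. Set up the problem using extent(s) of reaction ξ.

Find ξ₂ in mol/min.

ξ₂ = 117 mol/min

Conversion of P: P consumed = 2ξ₁ = 0.946 × 885 → ξ₁ = 418.6 mol/min.
U balance: n_U = 0 + 2ξ₁ − 2ξ₂ = 603 → ξ₂ = (2·418.6 − 603)/2 = 117.1 mol/min.
Outlet amounts (n = n₀ + Σ ν·ξ):
  P: 885 − 2(418.6) = 47.79
  U: 0 + 2(418.6) − 2(117.1) = 603
  R: 0 + 2(117.1) = 234.2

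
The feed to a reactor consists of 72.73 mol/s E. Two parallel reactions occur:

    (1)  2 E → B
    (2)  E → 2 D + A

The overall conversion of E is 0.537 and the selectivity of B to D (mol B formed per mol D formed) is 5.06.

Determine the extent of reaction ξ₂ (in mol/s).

ξ₂ = 1.84 mol/s

Conversion of E: E consumed = 0.537 × 72.73 = 39.06 mol/s = 2ξ₁ + 1ξ₂.
Selectivity: 1ξ₁ / (2ξ₂) = 5.06 → ξ₁ = 10.12 ξ₂.
Substitute: (2·10.12 + 1) ξ₂ = 39.06 → ξ₂ = 1.839 mol/s, ξ₁ = 18.61 mol/s.
Outlet amounts (n = n₀ + Σ ν·ξ):
  E: 72.73 − 2(18.61) − 1(1.839) = 33.67
  B: 0 + 1(18.61) = 18.61
  D: 0 + 2(1.839) = 3.678
  A: 0 + 1(1.839) = 1.839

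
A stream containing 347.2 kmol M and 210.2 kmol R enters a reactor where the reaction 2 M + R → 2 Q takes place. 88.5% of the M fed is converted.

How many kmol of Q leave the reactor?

307 kmol

M reacted = 0.885 × 347.2 = 307.3 kmol; ν_M = −2, so ξ = 307.3/2 = 153.6 kmol.
Outlet amounts (n = n₀ + ν ξ):
  M: 347.2 − 2(153.6) = 39.93
  R: 210.2 − 1(153.6) = 56.56
  Q: 0 + 2(153.6) = 307.3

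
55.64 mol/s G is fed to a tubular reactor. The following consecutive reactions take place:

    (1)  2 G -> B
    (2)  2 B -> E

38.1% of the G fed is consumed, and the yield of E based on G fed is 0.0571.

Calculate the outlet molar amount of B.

4.25 mol/s

Conversion of G: G consumed = 2ξ₁ = 0.381 × 55.64 → ξ₁ = 10.6 mol/s.
Yield of E: 1ξ₂ / 55.64 = 0.0571 → ξ₂ = 3.177 mol/s.
Outlet amounts (n = n₀ + Σ ν·ξ):
  G: 55.64 − 2(10.6) = 34.44
  B: 0 + 1(10.6) − 2(3.177) = 4.245
  E: 0 + 1(3.177) = 3.177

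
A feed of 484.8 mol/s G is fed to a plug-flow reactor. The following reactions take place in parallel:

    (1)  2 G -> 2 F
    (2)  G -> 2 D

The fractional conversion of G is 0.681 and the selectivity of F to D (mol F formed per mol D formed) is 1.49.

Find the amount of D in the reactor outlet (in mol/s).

166 mol/s

Conversion of G: G consumed = 0.681 × 484.8 = 330.1 mol/s = 2ξ₁ + 1ξ₂.
Selectivity: 2ξ₁ / (2ξ₂) = 1.49 → ξ₁ = 1.49 ξ₂.
Substitute: (2·1.49 + 1) ξ₂ = 330.1 → ξ₂ = 82.95 mol/s, ξ₁ = 123.6 mol/s.
Outlet amounts (n = n₀ + Σ ν·ξ):
  G: 484.8 − 2(123.6) − 1(82.95) = 154.7
  F: 0 + 2(123.6) = 247.2
  D: 0 + 2(82.95) = 165.9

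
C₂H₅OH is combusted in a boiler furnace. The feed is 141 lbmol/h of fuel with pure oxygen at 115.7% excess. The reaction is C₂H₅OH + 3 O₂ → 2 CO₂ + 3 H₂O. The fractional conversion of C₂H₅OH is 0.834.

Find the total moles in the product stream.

1170 lbmol/h

Stoichiometric O₂ = 3 × 141 = 423 lbmol/h; O₂ fed = 423 × 2.157 = 912.4 lbmol/h.
Fuel reacted = 0.834 × 141 → ξ = 117.6 lbmol/h.
Outlet (n = n₀ + ν ξ):
  C₂H₅OH: 141 − 1(117.6) = 23.41
  O₂: 912.4 − 3(117.6) = 559.6
  CO₂: 0 + 2(117.6) = 235.2
  H₂O: 0 + 3(117.6) = 352.8
Total out = 23.41 + 559.6 + 235.2 + 352.8 = 1171 lbmol/h.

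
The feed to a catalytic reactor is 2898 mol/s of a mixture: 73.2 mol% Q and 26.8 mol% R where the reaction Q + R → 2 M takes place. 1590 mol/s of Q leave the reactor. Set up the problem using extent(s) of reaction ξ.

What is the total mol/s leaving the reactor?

2900 mol/s

For Q: n = n₀ − 1ξ → 1590 = 2121 − 1ξ, giving ξ = 531.3 mol/s.
Outlet amounts (n = n₀ + ν ξ):
  Q: 2121 − 1(531.3) = 1590
  R: 776.7 − 1(531.3) = 245.3
  M: 0 + 2(531.3) = 1063
Total out = 1590 + 245.3 + 1063 = 2898 mol/s.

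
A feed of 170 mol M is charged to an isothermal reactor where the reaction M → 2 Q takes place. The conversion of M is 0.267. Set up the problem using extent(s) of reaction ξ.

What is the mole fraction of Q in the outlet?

0.421

M reacted = 0.267 × 170 = 45.39 mol; ν_M = −1, so ξ = 45.39/1 = 45.39 mol.
Outlet amounts (n = n₀ + ν ξ):
  M: 170 − 1(45.39) = 124.6
  Q: 0 + 2(45.39) = 90.78
Total out = 215.4 mol; y_Q = 90.78 / 215.4 = 0.4215.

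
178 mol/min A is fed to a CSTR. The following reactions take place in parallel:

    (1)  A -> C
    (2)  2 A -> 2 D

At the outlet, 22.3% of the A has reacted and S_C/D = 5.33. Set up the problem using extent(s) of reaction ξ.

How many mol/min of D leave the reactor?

6.27 mol/min

Conversion of A: A consumed = 0.223 × 178 = 39.69 mol/min = 1ξ₁ + 2ξ₂.
Selectivity: 1ξ₁ / (2ξ₂) = 5.33 → ξ₁ = 10.66 ξ₂.
Substitute: (1·10.66 + 2) ξ₂ = 39.69 → ξ₂ = 3.135 mol/min, ξ₁ = 33.42 mol/min.
Outlet amounts (n = n₀ + Σ ν·ξ):
  A: 178 − 1(33.42) − 2(3.135) = 138.3
  C: 0 + 1(33.42) = 33.42
  D: 0 + 2(3.135) = 6.271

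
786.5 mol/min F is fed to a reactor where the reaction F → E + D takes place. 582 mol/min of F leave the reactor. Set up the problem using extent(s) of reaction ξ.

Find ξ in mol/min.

For F: n = n₀ − 1ξ → 582 = 786.5 − 1ξ, giving ξ = 204.5 mol/min.
Outlet amounts (n = n₀ + ν ξ):
  F: 786.5 − 1(204.5) = 582
  E: 0 + 1(204.5) = 204.5
  D: 0 + 1(204.5) = 204.5

ξ = 204 mol/min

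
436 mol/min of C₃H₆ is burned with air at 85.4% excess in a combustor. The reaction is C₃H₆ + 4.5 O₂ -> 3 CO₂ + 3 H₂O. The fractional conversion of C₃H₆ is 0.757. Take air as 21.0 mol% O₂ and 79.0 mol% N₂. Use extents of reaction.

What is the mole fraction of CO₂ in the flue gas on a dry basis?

0.0585

Stoichiometric O₂ = 4.5 × 436 = 1962 mol/min; O₂ fed = 1962 × 1.854 = 3638 mol/min.
N₂ fed = 3638 × 79/21 = 13680 mol/min.
Fuel reacted = 0.757 × 436 → ξ = 330.1 mol/min.
Outlet (n = n₀ + ν ξ):
  C₃H₆: 436 − 1(330.1) = 105.9
  O₂: 3638 − 4.5(330.1) = 2152
  N₂: 13680 (inert)
  CO₂: 0 + 3(330.1) = 990.2
  H₂O: 0 + 3(330.1) = 990.2
Dry total = 16930 mol/min; y_CO₂ (dry) = 990.2 / 16930 = 0.05848.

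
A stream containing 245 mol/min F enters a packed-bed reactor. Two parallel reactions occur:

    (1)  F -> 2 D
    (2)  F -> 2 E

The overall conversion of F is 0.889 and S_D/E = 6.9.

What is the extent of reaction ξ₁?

ξ₁ = 190 mol/min

Conversion of F: F consumed = 0.889 × 245 = 217.8 mol/min = 1ξ₁ + 1ξ₂.
Selectivity: 2ξ₁ / (2ξ₂) = 6.9 → ξ₁ = 6.9 ξ₂.
Substitute: (1·6.9 + 1) ξ₂ = 217.8 → ξ₂ = 27.57 mol/min, ξ₁ = 190.2 mol/min.
Outlet amounts (n = n₀ + Σ ν·ξ):
  F: 245 − 1(190.2) − 1(27.57) = 27.19
  D: 0 + 2(190.2) = 380.5
  E: 0 + 2(27.57) = 55.14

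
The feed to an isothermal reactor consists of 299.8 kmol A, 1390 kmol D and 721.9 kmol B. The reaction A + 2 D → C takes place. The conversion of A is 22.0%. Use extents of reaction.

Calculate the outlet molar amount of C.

66 kmol

A reacted = 0.22 × 299.8 = 65.96 kmol; ν_A = −1, so ξ = 65.96/1 = 65.96 kmol.
Outlet amounts (n = n₀ + ν ξ):
  A: 299.8 − 1(65.96) = 233.8
  D: 1390 − 2(65.96) = 1258
  C: 0 + 1(65.96) = 65.96
  B: 721.9 (inert)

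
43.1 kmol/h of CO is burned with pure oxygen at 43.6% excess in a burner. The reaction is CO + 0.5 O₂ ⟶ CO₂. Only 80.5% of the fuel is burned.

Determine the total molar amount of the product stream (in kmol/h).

56.7 kmol/h

Stoichiometric O₂ = 0.5 × 43.1 = 21.55 kmol/h; O₂ fed = 21.55 × 1.436 = 30.95 kmol/h.
Fuel reacted = 0.805 × 43.1 → ξ = 34.7 kmol/h.
Outlet (n = n₀ + ν ξ):
  CO: 43.1 − 1(34.7) = 8.404
  O₂: 30.95 − 0.5(34.7) = 13.6
  CO₂: 0 + 1(34.7) = 34.7
Total out = 8.404 + 13.6 + 34.7 = 56.7 kmol/h.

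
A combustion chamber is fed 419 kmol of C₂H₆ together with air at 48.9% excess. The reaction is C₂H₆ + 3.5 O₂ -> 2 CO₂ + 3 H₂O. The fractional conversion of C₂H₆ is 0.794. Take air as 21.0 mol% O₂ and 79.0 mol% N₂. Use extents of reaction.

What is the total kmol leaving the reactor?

11000 kmol

Stoichiometric O₂ = 3.5 × 419 = 1466 kmol; O₂ fed = 1466 × 1.489 = 2184 kmol.
N₂ fed = 2184 × 79/21 = 8215 kmol.
Fuel reacted = 0.794 × 419 → ξ = 332.7 kmol.
Outlet (n = n₀ + ν ξ):
  C₂H₆: 419 − 1(332.7) = 86.31
  O₂: 2184 − 3.5(332.7) = 1019
  N₂: 8215 (inert)
  CO₂: 0 + 2(332.7) = 665.4
  H₂O: 0 + 3(332.7) = 998.1
Total out = 86.31 + 1019 + 8215 + 665.4 + 998.1 = 10980 kmol.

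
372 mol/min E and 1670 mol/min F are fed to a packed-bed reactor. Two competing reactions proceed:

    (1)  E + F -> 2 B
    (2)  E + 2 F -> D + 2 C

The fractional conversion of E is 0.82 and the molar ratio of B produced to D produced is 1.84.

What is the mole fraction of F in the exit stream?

Conversion of E: E consumed = 0.82 × 372 = 305 mol/min = 1ξ₁ + 1ξ₂.
Selectivity: 2ξ₁ / (1ξ₂) = 1.84 → ξ₁ = 0.92 ξ₂.
Substitute: (1·0.92 + 1) ξ₂ = 305 → ξ₂ = 158.9 mol/min, ξ₁ = 146.2 mol/min.
Outlet amounts (n = n₀ + Σ ν·ξ):
  E: 372 − 1(146.2) − 1(158.9) = 66.96
  F: 1670 − 1(146.2) − 2(158.9) = 1206
  B: 0 + 2(146.2) = 292.3
  D: 0 + 1(158.9) = 158.9
  C: 0 + 2(158.9) = 317.8
Total out = 2042 mol/min; y_F = 1206 / 2042 = 0.5906.

0.591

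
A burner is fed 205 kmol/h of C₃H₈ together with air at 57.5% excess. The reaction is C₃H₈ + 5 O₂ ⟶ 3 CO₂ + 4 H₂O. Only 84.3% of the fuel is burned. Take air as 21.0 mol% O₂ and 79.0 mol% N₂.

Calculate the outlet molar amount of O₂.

Stoichiometric O₂ = 5 × 205 = 1025 kmol/h; O₂ fed = 1025 × 1.575 = 1614 kmol/h.
N₂ fed = 1614 × 79/21 = 6073 kmol/h.
Fuel reacted = 0.843 × 205 → ξ = 172.8 kmol/h.
Outlet (n = n₀ + ν ξ):
  C₃H₈: 205 − 1(172.8) = 32.19
  O₂: 1614 − 5(172.8) = 750.3
  N₂: 6073 (inert)
  CO₂: 0 + 3(172.8) = 518.4
  H₂O: 0 + 4(172.8) = 691.3

750 kmol/h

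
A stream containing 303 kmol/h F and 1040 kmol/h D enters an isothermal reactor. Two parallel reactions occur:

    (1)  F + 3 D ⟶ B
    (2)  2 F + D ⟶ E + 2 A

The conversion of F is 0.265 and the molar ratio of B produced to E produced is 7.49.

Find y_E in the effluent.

Conversion of F: F consumed = 0.265 × 303 = 80.3 kmol/h = 1ξ₁ + 2ξ₂.
Selectivity: 1ξ₁ / (1ξ₂) = 7.49 → ξ₁ = 7.49 ξ₂.
Substitute: (1·7.49 + 2) ξ₂ = 80.3 → ξ₂ = 8.461 kmol/h, ξ₁ = 63.37 kmol/h.
Outlet amounts (n = n₀ + Σ ν·ξ):
  F: 303 − 1(63.37) − 2(8.461) = 222.7
  D: 1040 − 3(63.37) − 1(8.461) = 841.4
  B: 0 + 1(63.37) = 63.37
  E: 0 + 1(8.461) = 8.461
  A: 0 + 2(8.461) = 16.92
Total out = 1153 kmol/h; y_E = 8.461 / 1153 = 0.007339.

0.00734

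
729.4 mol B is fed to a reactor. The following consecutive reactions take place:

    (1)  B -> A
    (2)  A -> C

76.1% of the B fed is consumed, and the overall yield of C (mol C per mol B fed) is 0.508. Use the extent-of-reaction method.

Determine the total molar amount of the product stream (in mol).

Conversion of B: B consumed = 1ξ₁ = 0.761 × 729.4 → ξ₁ = 555.1 mol.
Yield of C: 1ξ₂ / 729.4 = 0.508 → ξ₂ = 370.5 mol.
Outlet amounts (n = n₀ + Σ ν·ξ):
  B: 729.4 − 1(555.1) = 174.3
  A: 0 + 1(555.1) − 1(370.5) = 184.5
  C: 0 + 1(370.5) = 370.5
Total out = 174.3 + 184.5 + 370.5 = 729.4 mol.

729 mol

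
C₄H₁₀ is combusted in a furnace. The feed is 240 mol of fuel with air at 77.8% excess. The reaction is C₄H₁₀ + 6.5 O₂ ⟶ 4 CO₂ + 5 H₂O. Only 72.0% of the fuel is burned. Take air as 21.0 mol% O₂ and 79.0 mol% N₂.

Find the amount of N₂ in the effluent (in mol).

10400 mol

Stoichiometric O₂ = 6.5 × 240 = 1560 mol; O₂ fed = 1560 × 1.778 = 2774 mol.
N₂ fed = 2774 × 79/21 = 10430 mol.
Fuel reacted = 0.72 × 240 → ξ = 172.8 mol.
Outlet (n = n₀ + ν ξ):
  C₄H₁₀: 240 − 1(172.8) = 67.2
  O₂: 2774 − 6.5(172.8) = 1650
  N₂: 10430 (inert)
  CO₂: 0 + 4(172.8) = 691.2
  H₂O: 0 + 5(172.8) = 864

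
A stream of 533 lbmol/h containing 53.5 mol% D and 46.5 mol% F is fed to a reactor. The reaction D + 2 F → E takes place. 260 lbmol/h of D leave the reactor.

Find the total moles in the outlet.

483 lbmol/h

For D: n = n₀ − 1ξ → 260 = 285.2 − 1ξ, giving ξ = 25.15 lbmol/h.
Outlet amounts (n = n₀ + ν ξ):
  D: 285.2 − 1(25.15) = 260
  F: 247.8 − 2(25.15) = 197.5
  E: 0 + 1(25.15) = 25.15
Total out = 260 + 197.5 + 25.15 = 482.7 lbmol/h.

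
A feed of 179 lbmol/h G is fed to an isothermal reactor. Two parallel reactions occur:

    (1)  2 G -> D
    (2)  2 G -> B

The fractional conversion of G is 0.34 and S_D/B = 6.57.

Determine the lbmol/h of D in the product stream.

26.4 lbmol/h

Conversion of G: G consumed = 0.34 × 179 = 60.86 lbmol/h = 2ξ₁ + 2ξ₂.
Selectivity: 1ξ₁ / (1ξ₂) = 6.57 → ξ₁ = 6.57 ξ₂.
Substitute: (2·6.57 + 2) ξ₂ = 60.86 → ξ₂ = 4.02 lbmol/h, ξ₁ = 26.41 lbmol/h.
Outlet amounts (n = n₀ + Σ ν·ξ):
  G: 179 − 2(26.41) − 2(4.02) = 118.1
  D: 0 + 1(26.41) = 26.41
  B: 0 + 1(4.02) = 4.02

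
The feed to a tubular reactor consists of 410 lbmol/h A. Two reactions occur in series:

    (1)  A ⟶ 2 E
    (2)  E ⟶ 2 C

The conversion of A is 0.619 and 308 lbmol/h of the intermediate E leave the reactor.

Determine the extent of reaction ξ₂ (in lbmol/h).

Conversion of A: A consumed = 1ξ₁ = 0.619 × 410 → ξ₁ = 253.8 lbmol/h.
E balance: n_E = 0 + 2ξ₁ − 1ξ₂ = 308 → ξ₂ = (2·253.8 − 308)/1 = 199.6 lbmol/h.
Outlet amounts (n = n₀ + Σ ν·ξ):
  A: 410 − 1(253.8) = 156.2
  E: 0 + 2(253.8) − 1(199.6) = 308
  C: 0 + 2(199.6) = 399.2

ξ₂ = 200 lbmol/h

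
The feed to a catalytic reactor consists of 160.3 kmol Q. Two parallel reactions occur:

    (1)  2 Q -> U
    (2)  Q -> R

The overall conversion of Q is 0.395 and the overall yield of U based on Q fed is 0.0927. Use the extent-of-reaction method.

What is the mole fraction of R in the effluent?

0.231

Yield of U: 1ξ₁ / 160.3 = 0.0927 → ξ₁ = 14.86 kmol.
Conversion of Q: 2ξ₁ + 1ξ₂ = 0.395 × 160.3 = 63.32 → ξ₂ = 33.6 kmol.
Outlet amounts (n = n₀ + Σ ν·ξ):
  Q: 160.3 − 2(14.86) − 1(33.6) = 96.98
  U: 0 + 1(14.86) = 14.86
  R: 0 + 1(33.6) = 33.6
Total out = 145.4 kmol; y_R = 33.6 / 145.4 = 0.231.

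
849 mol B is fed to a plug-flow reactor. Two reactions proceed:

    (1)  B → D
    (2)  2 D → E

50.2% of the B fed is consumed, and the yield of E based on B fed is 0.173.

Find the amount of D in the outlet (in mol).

132 mol

Conversion of B: B consumed = 1ξ₁ = 0.502 × 849 → ξ₁ = 426.2 mol.
Yield of E: 1ξ₂ / 849 = 0.173 → ξ₂ = 146.9 mol.
Outlet amounts (n = n₀ + Σ ν·ξ):
  B: 849 − 1(426.2) = 422.8
  D: 0 + 1(426.2) − 2(146.9) = 132.4
  E: 0 + 1(146.9) = 146.9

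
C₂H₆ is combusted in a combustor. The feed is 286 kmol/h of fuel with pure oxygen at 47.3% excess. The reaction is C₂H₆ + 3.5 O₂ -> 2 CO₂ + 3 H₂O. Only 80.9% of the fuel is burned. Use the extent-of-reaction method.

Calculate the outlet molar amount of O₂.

Stoichiometric O₂ = 3.5 × 286 = 1001 kmol/h; O₂ fed = 1001 × 1.473 = 1474 kmol/h.
Fuel reacted = 0.809 × 286 → ξ = 231.4 kmol/h.
Outlet (n = n₀ + ν ξ):
  C₂H₆: 286 − 1(231.4) = 54.63
  O₂: 1474 − 3.5(231.4) = 664.7
  CO₂: 0 + 2(231.4) = 462.7
  H₂O: 0 + 3(231.4) = 694.1

665 kmol/h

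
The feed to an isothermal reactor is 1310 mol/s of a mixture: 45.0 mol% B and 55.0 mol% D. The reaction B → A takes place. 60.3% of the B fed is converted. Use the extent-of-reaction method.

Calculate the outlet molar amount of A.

B reacted = 0.603 × 589.5 = 355.5 mol/s; ν_B = −1, so ξ = 355.5/1 = 355.5 mol/s.
Outlet amounts (n = n₀ + ν ξ):
  B: 589.5 − 1(355.5) = 234
  A: 0 + 1(355.5) = 355.5
  D: 720.5 (inert)

355 mol/s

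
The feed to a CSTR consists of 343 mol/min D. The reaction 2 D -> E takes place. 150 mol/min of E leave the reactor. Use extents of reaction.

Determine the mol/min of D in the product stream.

43 mol/min

For E: n = n₀ + 1ξ → 150 = 0 + 1ξ, giving ξ = 150 mol/min.
Outlet amounts (n = n₀ + ν ξ):
  D: 343 − 2(150) = 43
  E: 0 + 1(150) = 150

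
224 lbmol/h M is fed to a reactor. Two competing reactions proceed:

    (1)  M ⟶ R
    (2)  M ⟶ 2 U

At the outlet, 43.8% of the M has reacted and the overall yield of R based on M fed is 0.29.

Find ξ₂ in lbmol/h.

ξ₂ = 33.2 lbmol/h

Yield of R: 1ξ₁ / 224 = 0.29 → ξ₁ = 64.96 lbmol/h.
Conversion of M: 1ξ₁ + 1ξ₂ = 0.438 × 224 = 98.11 → ξ₂ = 33.15 lbmol/h.
Outlet amounts (n = n₀ + Σ ν·ξ):
  M: 224 − 1(64.96) − 1(33.15) = 125.9
  R: 0 + 1(64.96) = 64.96
  U: 0 + 2(33.15) = 66.3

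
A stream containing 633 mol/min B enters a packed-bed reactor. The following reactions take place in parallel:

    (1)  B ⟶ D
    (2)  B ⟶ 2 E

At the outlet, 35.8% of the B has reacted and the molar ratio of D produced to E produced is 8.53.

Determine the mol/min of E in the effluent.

Conversion of B: B consumed = 0.358 × 633 = 226.6 mol/min = 1ξ₁ + 1ξ₂.
Selectivity: 1ξ₁ / (2ξ₂) = 8.53 → ξ₁ = 17.06 ξ₂.
Substitute: (1·17.06 + 1) ξ₂ = 226.6 → ξ₂ = 12.55 mol/min, ξ₁ = 214.1 mol/min.
Outlet amounts (n = n₀ + Σ ν·ξ):
  B: 633 − 1(214.1) − 1(12.55) = 406.4
  D: 0 + 1(214.1) = 214.1
  E: 0 + 2(12.55) = 25.1

25.1 mol/min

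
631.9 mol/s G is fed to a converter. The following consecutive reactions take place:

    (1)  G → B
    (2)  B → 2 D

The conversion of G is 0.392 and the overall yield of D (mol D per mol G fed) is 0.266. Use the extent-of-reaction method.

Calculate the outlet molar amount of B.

164 mol/s

Conversion of G: G consumed = 1ξ₁ = 0.392 × 631.9 → ξ₁ = 247.7 mol/s.
Yield of D: 2ξ₂ / 631.9 = 0.266 → ξ₂ = 84.04 mol/s.
Outlet amounts (n = n₀ + Σ ν·ξ):
  G: 631.9 − 1(247.7) = 384.2
  B: 0 + 1(247.7) − 1(84.04) = 163.7
  D: 0 + 2(84.04) = 168.1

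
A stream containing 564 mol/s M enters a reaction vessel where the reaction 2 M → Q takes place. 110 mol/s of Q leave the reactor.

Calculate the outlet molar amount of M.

344 mol/s

For Q: n = n₀ + 1ξ → 110 = 0 + 1ξ, giving ξ = 110 mol/s.
Outlet amounts (n = n₀ + ν ξ):
  M: 564 − 2(110) = 344
  Q: 0 + 1(110) = 110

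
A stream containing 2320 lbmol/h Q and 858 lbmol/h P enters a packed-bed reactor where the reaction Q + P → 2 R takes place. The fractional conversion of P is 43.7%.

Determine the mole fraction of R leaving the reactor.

P reacted = 0.437 × 858 = 374.9 lbmol/h; ν_P = −1, so ξ = 374.9/1 = 374.9 lbmol/h.
Outlet amounts (n = n₀ + ν ξ):
  Q: 2320 − 1(374.9) = 1945
  P: 858 − 1(374.9) = 483.1
  R: 0 + 2(374.9) = 749.9
Total out = 3178 lbmol/h; y_R = 749.9 / 3178 = 0.236.

0.236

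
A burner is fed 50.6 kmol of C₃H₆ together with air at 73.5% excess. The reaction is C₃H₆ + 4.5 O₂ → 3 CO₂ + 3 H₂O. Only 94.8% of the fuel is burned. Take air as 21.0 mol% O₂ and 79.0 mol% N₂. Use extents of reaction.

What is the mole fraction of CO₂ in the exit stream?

Stoichiometric O₂ = 4.5 × 50.6 = 227.7 kmol; O₂ fed = 227.7 × 1.735 = 395.1 kmol.
N₂ fed = 395.1 × 79/21 = 1486 kmol.
Fuel reacted = 0.948 × 50.6 → ξ = 47.97 kmol.
Outlet (n = n₀ + ν ξ):
  C₃H₆: 50.6 − 1(47.97) = 2.631
  O₂: 395.1 − 4.5(47.97) = 179.2
  N₂: 1486 (inert)
  CO₂: 0 + 3(47.97) = 143.9
  H₂O: 0 + 3(47.97) = 143.9
Total out = 1956 kmol; y_CO₂ = 143.9 / 1956 = 0.07358.

0.0736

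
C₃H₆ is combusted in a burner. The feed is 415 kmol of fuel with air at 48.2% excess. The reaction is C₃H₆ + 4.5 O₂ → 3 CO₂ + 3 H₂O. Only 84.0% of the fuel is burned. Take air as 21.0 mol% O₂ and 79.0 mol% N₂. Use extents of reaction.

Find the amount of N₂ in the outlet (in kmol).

10400 kmol

Stoichiometric O₂ = 4.5 × 415 = 1868 kmol; O₂ fed = 1868 × 1.482 = 2768 kmol.
N₂ fed = 2768 × 79/21 = 10410 kmol.
Fuel reacted = 0.84 × 415 → ξ = 348.6 kmol.
Outlet (n = n₀ + ν ξ):
  C₃H₆: 415 − 1(348.6) = 66.4
  O₂: 2768 − 4.5(348.6) = 1199
  N₂: 10410 (inert)
  CO₂: 0 + 3(348.6) = 1046
  H₂O: 0 + 3(348.6) = 1046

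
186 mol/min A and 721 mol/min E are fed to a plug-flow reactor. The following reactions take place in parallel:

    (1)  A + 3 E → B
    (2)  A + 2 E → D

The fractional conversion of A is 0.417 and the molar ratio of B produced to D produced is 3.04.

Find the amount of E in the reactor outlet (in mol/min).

Conversion of A: A consumed = 0.417 × 186 = 77.56 mol/min = 1ξ₁ + 1ξ₂.
Selectivity: 1ξ₁ / (1ξ₂) = 3.04 → ξ₁ = 3.04 ξ₂.
Substitute: (1·3.04 + 1) ξ₂ = 77.56 → ξ₂ = 19.2 mol/min, ξ₁ = 58.36 mol/min.
Outlet amounts (n = n₀ + Σ ν·ξ):
  A: 186 − 1(58.36) − 1(19.2) = 108.4
  E: 721 − 3(58.36) − 2(19.2) = 507.5
  B: 0 + 1(58.36) = 58.36
  D: 0 + 1(19.2) = 19.2

508 mol/min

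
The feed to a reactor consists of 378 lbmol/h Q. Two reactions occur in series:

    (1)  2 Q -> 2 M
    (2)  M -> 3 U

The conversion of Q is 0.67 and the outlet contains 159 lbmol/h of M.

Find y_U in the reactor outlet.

0.499

Conversion of Q: Q consumed = 2ξ₁ = 0.67 × 378 → ξ₁ = 126.6 lbmol/h.
M balance: n_M = 0 + 2ξ₁ − 1ξ₂ = 159 → ξ₂ = (2·126.6 − 159)/1 = 94.26 lbmol/h.
Outlet amounts (n = n₀ + Σ ν·ξ):
  Q: 378 − 2(126.6) = 124.7
  M: 0 + 2(126.6) − 1(94.26) = 159
  U: 0 + 3(94.26) = 282.8
Total out = 566.5 lbmol/h; y_U = 282.8 / 566.5 = 0.4992.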